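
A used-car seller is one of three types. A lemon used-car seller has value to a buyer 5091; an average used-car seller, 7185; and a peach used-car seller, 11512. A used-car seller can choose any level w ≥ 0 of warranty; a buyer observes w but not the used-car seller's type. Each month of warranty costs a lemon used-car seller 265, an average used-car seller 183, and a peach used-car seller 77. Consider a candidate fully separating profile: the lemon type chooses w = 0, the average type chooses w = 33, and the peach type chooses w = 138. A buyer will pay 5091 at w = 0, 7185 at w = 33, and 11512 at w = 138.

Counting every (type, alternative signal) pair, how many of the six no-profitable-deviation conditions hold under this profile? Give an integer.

3

Lemon (own payoff 5091): to w=33 gives 7185 − 265×33 = -1560 → no gain ✓; to w=138 gives 11512 − 265×138 = -25058 → no gain ✓.
Average (own payoff 7185 − 183×33 = 1146): to w=0 gives 5091 → profitable ✗; to w=138 gives 11512 − 183×138 = -13742 → no gain ✓.
Peach (own payoff 11512 − 77×138 = 886): to w=0 gives 5091 → profitable ✗; to w=33 gives 7185 − 77×33 = 4644 → profitable ✗.
3 of the 6 constraints hold; not an equilibrium.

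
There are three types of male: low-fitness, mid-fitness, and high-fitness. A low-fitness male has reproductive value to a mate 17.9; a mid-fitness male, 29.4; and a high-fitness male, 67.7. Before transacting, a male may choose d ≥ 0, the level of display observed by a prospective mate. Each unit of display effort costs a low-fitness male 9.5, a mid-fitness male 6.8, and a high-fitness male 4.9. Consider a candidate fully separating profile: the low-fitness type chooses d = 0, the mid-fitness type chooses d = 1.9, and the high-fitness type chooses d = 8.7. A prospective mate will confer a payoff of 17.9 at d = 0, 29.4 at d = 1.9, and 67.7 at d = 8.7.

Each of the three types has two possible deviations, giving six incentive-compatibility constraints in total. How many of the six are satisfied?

Mid-fitness (own payoff 29.4 − 6.8×1.9 = 16.48): to d=0 gives 17.9 → profitable ✗; to d=8.7 gives 67.7 − 6.8×8.7 = 8.54 → no gain ✓.
Low-fitness (own payoff 17.9): to d=1.9 gives 29.4 − 9.5×1.9 = 11.35 → no gain ✓; to d=8.7 gives 67.7 − 9.5×8.7 = -14.95 → no gain ✓.
High-fitness (own payoff 67.7 − 4.9×8.7 = 25.07): to d=0 gives 17.9 → no gain ✓; to d=1.9 gives 29.4 − 4.9×1.9 = 20.09 → no gain ✓.
5 of the 6 constraints hold; not an equilibrium.

5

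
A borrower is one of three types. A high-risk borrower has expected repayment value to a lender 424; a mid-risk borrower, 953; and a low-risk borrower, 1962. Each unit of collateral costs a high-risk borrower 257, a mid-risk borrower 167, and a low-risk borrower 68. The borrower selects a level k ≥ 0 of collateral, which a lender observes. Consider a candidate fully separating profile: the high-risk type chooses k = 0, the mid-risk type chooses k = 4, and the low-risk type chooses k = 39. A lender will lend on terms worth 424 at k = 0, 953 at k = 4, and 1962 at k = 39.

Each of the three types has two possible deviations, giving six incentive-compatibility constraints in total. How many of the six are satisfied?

3

High-risk (own payoff 424): to k=4 gives 953 − 257×4 = -75 → no gain ✓; to k=39 gives 1962 − 257×39 = -8061 → no gain ✓.
Mid-risk (own payoff 953 − 167×4 = 285): to k=0 gives 424 → profitable ✗; to k=39 gives 1962 − 167×39 = -4551 → no gain ✓.
Low-risk (own payoff 1962 − 68×39 = -690): to k=0 gives 424 → profitable ✗; to k=4 gives 953 − 68×4 = 681 → profitable ✗.
3 of the 6 constraints hold; not an equilibrium.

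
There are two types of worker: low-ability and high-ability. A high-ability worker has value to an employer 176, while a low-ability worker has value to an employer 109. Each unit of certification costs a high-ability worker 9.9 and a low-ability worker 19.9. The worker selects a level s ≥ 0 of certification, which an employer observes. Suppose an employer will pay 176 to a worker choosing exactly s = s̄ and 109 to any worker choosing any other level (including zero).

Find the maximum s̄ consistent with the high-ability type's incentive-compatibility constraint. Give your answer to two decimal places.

Choosing s̄ yields the high-ability type 176 − 9.9·s̄; choosing zero yields 109.
The high-ability type is indifferent at 176 − 9.9·s̄ = 109, i.e. s̄ = (176 − 109) / 9.9 ≈ 6.77.
For any s̄ above 6.77 the high-ability type would rather pool at zero, so separation collapses.

6.77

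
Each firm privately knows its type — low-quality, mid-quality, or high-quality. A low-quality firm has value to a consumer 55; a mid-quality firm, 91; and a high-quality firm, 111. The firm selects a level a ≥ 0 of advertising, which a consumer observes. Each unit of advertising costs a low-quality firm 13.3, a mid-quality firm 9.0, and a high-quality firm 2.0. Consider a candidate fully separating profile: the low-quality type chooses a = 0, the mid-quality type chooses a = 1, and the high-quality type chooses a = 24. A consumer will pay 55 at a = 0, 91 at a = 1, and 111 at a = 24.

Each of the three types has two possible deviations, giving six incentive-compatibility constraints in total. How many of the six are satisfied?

4

High-quality (own payoff 111 − 2.0×24 = 63): to a=0 gives 55 → no gain ✓; to a=1 gives 91 − 2.0×1 = 89 → profitable ✗.
Low-quality (own payoff 55): to a=1 gives 91 − 13.3×1 = 77.7 → profitable ✗; to a=24 gives 111 − 13.3×24 = -208.2 → no gain ✓.
Mid-quality (own payoff 91 − 9.0×1 = 82): to a=0 gives 55 → no gain ✓; to a=24 gives 111 − 9.0×24 = -105 → no gain ✓.
4 of the 6 constraints hold; not an equilibrium.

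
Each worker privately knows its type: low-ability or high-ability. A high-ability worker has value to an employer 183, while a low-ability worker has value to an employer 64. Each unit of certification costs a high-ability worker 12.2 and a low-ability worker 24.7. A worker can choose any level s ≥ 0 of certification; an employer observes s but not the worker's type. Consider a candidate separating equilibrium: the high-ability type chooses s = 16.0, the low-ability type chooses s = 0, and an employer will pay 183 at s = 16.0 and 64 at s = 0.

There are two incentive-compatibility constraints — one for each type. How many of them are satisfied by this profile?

1

High-ability type: signal → 183 − 12.2 × 16.0 = -12.2; deviate to 0 → 64. IC fails (-12.2 < 64).
Low-ability type: stay at 0 → 64; mimic → 183 − 24.7 × 16.0 = -212.2. IC holds (64 ≥ -212.2).
1 of 2 constraints hold, so this profile is not an equilibrium.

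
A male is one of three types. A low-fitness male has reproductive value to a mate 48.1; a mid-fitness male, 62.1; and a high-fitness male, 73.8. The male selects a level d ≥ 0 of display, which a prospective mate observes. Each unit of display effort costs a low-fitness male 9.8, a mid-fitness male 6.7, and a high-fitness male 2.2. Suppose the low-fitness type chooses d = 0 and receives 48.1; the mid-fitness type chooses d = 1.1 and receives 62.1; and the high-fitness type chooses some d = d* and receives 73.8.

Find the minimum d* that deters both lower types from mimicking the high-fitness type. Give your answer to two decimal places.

2.85

Mid-fitness type (on-path payoff 62.1 − 6.7×1.1 = 54.73) won't mimic when 54.73 ≥ 73.8 − 6.7·d*, i.e. d* ≥ 2.85.
Low-fitness type (on-path payoff 48.1) won't mimic when 48.1 ≥ 73.8 − 9.8·d*, i.e. d* ≥ 2.62.
Both must hold, so d* = max(2.62, 2.85) = 2.85. The mid-fitness type's constraint binds.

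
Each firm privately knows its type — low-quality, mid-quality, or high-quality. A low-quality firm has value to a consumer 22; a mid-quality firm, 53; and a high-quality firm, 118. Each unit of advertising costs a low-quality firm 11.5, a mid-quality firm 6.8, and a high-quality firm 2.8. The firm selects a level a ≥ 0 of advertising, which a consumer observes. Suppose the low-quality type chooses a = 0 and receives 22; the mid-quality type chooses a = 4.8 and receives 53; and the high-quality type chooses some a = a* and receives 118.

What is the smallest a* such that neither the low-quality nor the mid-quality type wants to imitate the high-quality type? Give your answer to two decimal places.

Mid-quality type (on-path payoff 53 − 6.8×4.8 = 20.36) won't mimic when 20.36 ≥ 118 − 6.8·a*, i.e. a* ≥ 14.36.
Low-quality type (on-path payoff 22) won't mimic when 22 ≥ 118 − 11.5·a*, i.e. a* ≥ 8.35.
Both must hold, so a* = max(8.35, 14.36) = 14.36. The mid-quality type's constraint binds.

14.36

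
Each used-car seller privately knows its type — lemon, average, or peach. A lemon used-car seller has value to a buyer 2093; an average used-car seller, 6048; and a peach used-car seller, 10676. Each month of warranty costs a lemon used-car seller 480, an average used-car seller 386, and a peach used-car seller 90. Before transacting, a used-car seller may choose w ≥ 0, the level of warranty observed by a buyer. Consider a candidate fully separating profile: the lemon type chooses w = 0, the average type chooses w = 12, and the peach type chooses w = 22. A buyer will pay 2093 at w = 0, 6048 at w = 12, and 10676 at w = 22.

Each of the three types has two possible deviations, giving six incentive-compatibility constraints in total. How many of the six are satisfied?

Peach (own payoff 10676 − 90×22 = 8696): to w=0 gives 2093 → no gain ✓; to w=12 gives 6048 − 90×12 = 4968 → no gain ✓.
Average (own payoff 6048 − 386×12 = 1416): to w=0 gives 2093 → profitable ✗; to w=22 gives 10676 − 386×22 = 2184 → profitable ✗.
Lemon (own payoff 2093): to w=12 gives 6048 − 480×12 = 288 → no gain ✓; to w=22 gives 10676 − 480×22 = 116 → no gain ✓.
4 of the 6 constraints hold; not an equilibrium.

4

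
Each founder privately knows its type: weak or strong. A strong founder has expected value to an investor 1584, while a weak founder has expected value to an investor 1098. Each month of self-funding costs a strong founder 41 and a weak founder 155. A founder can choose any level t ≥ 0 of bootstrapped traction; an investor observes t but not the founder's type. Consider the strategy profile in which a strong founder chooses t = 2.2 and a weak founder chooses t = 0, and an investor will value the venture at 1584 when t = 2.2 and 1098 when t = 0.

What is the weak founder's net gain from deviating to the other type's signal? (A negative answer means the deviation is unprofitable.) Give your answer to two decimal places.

145.00

Playing t = 0 the weak founder receives 1098.
Deviating to t = 2.2 brings payment 1584 at cost 155 × 2.2 = 341, netting 1243.
Gain from deviating: 1243 − 1098 = 145.00.
The gain is positive, so the weak type's incentive-compatibility constraint is violated — this profile is not a separating equilibrium.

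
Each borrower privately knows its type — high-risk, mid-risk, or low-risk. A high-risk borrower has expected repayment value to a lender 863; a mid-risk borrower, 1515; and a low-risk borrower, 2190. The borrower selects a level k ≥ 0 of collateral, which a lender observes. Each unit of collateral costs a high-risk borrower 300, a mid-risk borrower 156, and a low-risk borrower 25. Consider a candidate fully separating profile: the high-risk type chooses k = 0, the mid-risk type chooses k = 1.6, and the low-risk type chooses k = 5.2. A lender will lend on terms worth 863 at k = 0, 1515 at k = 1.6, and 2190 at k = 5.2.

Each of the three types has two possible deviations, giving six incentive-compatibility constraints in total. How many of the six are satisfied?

High-risk (own payoff 863): to k=1.6 gives 1515 − 300×1.6 = 1035 → profitable ✗; to k=5.2 gives 2190 − 300×5.2 = 630 → no gain ✓.
Low-risk (own payoff 2190 − 25×5.2 = 2060): to k=0 gives 863 → no gain ✓; to k=1.6 gives 1515 − 25×1.6 = 1475 → no gain ✓.
Mid-risk (own payoff 1515 − 156×1.6 = 1265.4): to k=0 gives 863 → no gain ✓; to k=5.2 gives 2190 − 156×5.2 = 1378.8 → profitable ✗.
4 of the 6 constraints hold; not an equilibrium.

4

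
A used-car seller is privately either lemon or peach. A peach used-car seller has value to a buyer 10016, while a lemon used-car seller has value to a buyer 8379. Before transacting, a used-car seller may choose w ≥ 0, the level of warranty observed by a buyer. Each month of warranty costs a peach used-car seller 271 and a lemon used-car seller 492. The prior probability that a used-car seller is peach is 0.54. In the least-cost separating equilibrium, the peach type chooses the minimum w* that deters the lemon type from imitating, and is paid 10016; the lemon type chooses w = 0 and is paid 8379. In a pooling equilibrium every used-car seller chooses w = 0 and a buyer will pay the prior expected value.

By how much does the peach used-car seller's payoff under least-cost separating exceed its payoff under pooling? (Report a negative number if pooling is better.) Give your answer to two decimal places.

-148.66

Least-cost separating signal: w* solves 8379 = 10016 − 492·w*, so w* = (10016 − 8379)/492 ≈ 3.3272.
Peach type's separating payoff: 10016 − 271 × w* = 10016 − 271 × (10016 − 8379)/492 = 10016 − 443627/492 ≈ 9114.3191.
Pooling payoff: 0.54 × 10016 + 0.46 × 8379 = 9262.98.
Difference: 9114.3191 − 9262.98 = -148.6609, i.e. -148.66 to two decimal places.
The peach type would prefer the pooling outcome.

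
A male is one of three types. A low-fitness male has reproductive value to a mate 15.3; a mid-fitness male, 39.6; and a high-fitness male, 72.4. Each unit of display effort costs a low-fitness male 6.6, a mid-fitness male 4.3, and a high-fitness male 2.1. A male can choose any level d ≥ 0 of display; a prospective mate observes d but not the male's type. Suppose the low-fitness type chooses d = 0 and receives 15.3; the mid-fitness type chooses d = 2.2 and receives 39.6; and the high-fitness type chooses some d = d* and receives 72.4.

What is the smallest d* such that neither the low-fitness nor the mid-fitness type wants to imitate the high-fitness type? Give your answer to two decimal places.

Mid-fitness type (on-path payoff 39.6 − 4.3×2.2 = 30.14) won't mimic when 30.14 ≥ 72.4 − 4.3·d*, i.e. d* ≥ 9.83.
Low-fitness type (on-path payoff 15.3) won't mimic when 15.3 ≥ 72.4 − 6.6·d*, i.e. d* ≥ 8.65.
Both must hold, so d* = max(8.65, 9.83) = 9.83. The mid-fitness type's constraint binds.

9.83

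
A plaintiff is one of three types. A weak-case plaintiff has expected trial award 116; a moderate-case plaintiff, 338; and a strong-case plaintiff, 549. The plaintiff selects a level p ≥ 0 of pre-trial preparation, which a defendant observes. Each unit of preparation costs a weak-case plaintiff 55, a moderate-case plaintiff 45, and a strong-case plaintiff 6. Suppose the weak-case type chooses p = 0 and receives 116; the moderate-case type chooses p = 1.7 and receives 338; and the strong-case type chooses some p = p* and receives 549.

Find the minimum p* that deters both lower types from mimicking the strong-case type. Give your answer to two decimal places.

Moderate-case type (on-path payoff 338 − 45×1.7 = 261.5) won't mimic when 261.5 ≥ 549 − 45·p*, i.e. p* ≥ 6.39.
Weak-case type (on-path payoff 116) won't mimic when 116 ≥ 549 − 55·p*, i.e. p* ≥ 7.87.
Both must hold, so p* = max(7.87, 6.39) = 7.87. The weak-case type's constraint binds.

7.87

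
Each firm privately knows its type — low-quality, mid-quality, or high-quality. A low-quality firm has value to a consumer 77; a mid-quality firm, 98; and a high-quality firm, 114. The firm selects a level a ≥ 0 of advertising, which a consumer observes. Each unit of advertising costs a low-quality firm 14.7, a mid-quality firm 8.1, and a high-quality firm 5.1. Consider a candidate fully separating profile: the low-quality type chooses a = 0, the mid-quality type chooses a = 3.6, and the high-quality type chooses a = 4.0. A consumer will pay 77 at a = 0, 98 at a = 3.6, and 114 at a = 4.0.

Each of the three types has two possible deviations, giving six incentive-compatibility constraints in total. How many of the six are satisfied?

4

Low-quality (own payoff 77): to a=3.6 gives 98 − 14.7×3.6 = 45.08 → no gain ✓; to a=4.0 gives 114 − 14.7×4.0 = 55.2 → no gain ✓.
Mid-quality (own payoff 98 − 8.1×3.6 = 68.84): to a=0 gives 77 → profitable ✗; to a=4.0 gives 114 − 8.1×4.0 = 81.6 → profitable ✗.
High-quality (own payoff 114 − 5.1×4.0 = 93.6): to a=0 gives 77 → no gain ✓; to a=3.6 gives 98 − 5.1×3.6 = 79.64 → no gain ✓.
4 of the 6 constraints hold; not an equilibrium.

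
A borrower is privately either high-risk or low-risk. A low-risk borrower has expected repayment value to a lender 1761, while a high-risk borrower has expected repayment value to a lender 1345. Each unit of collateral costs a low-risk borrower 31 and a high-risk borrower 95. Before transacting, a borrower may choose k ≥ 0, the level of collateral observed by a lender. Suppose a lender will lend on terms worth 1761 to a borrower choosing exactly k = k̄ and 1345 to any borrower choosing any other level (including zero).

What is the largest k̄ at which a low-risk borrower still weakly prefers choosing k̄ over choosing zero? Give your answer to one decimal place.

13.4

Choosing k̄ yields the low-risk type 1761 − 31·k̄; choosing zero yields 1345.
The low-risk type is indifferent at 1761 − 31·k̄ = 1345, i.e. k̄ = (1761 − 1345) / 31 ≈ 13.4.
For any k̄ above 13.4 the low-risk type would rather pool at zero, so separation collapses.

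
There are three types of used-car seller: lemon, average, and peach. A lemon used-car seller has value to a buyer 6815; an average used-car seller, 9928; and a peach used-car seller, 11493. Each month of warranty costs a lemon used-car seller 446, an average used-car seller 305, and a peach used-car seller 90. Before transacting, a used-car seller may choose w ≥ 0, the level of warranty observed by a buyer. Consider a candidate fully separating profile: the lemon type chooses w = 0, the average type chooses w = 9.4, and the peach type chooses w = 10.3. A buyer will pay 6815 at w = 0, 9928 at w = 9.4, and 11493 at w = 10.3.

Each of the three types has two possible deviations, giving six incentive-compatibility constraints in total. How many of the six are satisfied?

4

Peach (own payoff 11493 − 90×10.3 = 10566): to w=0 gives 6815 → no gain ✓; to w=9.4 gives 9928 − 90×9.4 = 9082 → no gain ✓.
Lemon (own payoff 6815): to w=9.4 gives 9928 − 446×9.4 = 5735.6 → no gain ✓; to w=10.3 gives 11493 − 446×10.3 = 6899.2 → profitable ✗.
Average (own payoff 9928 − 305×9.4 = 7061): to w=0 gives 6815 → no gain ✓; to w=10.3 gives 11493 − 305×10.3 = 8351.5 → profitable ✗.
4 of the 6 constraints hold; not an equilibrium.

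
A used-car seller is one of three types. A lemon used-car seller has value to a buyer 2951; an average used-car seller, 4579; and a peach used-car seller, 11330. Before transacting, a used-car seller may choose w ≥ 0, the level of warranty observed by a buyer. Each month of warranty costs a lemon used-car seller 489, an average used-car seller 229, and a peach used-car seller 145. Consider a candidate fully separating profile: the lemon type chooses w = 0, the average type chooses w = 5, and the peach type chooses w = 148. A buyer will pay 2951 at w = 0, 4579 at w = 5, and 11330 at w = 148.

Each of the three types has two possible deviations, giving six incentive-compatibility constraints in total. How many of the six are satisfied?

4

Peach (own payoff 11330 − 145×148 = -10130): to w=0 gives 2951 → profitable ✗; to w=5 gives 4579 − 145×5 = 3854 → profitable ✗.
Average (own payoff 4579 − 229×5 = 3434): to w=0 gives 2951 → no gain ✓; to w=148 gives 11330 − 229×148 = -22562 → no gain ✓.
Lemon (own payoff 2951): to w=5 gives 4579 − 489×5 = 2134 → no gain ✓; to w=148 gives 11330 − 489×148 = -61042 → no gain ✓.
4 of the 6 constraints hold; not an equilibrium.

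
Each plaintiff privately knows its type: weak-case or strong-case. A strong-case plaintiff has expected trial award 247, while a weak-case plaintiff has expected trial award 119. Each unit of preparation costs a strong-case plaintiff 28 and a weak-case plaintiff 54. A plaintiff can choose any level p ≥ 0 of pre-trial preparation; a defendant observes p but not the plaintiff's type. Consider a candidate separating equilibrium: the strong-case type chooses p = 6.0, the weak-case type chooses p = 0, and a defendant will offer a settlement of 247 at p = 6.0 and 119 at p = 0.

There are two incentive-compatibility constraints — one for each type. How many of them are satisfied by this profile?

1

Strong-case type: signal → 247 − 28 × 6.0 = 79; deviate to 0 → 119. IC fails (79 < 119).
Weak-case type: stay at 0 → 119; mimic → 247 − 54 × 6.0 = -77. IC holds (119 ≥ -77).
1 of 2 constraints hold, so this profile is not an equilibrium.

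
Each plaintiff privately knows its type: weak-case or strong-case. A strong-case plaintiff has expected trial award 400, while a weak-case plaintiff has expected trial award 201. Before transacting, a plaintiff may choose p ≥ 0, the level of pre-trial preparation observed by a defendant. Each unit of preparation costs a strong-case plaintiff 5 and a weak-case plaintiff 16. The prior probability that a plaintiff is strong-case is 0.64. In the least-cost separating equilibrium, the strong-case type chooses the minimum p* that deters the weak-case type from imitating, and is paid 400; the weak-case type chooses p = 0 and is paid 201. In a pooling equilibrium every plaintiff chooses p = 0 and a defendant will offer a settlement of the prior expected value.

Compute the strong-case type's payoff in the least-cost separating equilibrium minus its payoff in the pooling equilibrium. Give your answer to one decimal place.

9.5

Least-cost separating signal: p* solves 201 = 400 − 16·p*, so p* = (400 − 201)/16 = 12.4375.
Strong-case type's separating payoff: 400 − 5 × p* = 400 − 5 × (400 − 201)/16 = 400 − 995/16 ≈ 337.813.
Pooling payoff: 0.64 × 400 + 0.36 × 201 = 328.36.
Difference: 337.813 − 328.36 = 9.453, i.e. 9.5 to one decimal place.
The strong-case type prefers to separate.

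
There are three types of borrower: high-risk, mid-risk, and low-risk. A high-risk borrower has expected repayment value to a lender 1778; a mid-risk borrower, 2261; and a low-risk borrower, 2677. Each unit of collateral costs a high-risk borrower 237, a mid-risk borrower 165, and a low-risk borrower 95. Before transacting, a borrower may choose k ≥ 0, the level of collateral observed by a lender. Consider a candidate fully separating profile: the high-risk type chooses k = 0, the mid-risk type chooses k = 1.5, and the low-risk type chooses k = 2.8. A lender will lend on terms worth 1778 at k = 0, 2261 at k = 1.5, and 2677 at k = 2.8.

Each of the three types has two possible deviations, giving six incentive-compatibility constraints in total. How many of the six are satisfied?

3

Low-risk (own payoff 2677 − 95×2.8 = 2411): to k=0 gives 1778 → no gain ✓; to k=1.5 gives 2261 − 95×1.5 = 2118.5 → no gain ✓.
Mid-risk (own payoff 2261 − 165×1.5 = 2013.5): to k=0 gives 1778 → no gain ✓; to k=2.8 gives 2677 − 165×2.8 = 2215 → profitable ✗.
High-risk (own payoff 1778): to k=1.5 gives 2261 − 237×1.5 = 1905.5 → profitable ✗; to k=2.8 gives 2677 − 237×2.8 = 2013.4 → profitable ✗.
3 of the 6 constraints hold; not an equilibrium.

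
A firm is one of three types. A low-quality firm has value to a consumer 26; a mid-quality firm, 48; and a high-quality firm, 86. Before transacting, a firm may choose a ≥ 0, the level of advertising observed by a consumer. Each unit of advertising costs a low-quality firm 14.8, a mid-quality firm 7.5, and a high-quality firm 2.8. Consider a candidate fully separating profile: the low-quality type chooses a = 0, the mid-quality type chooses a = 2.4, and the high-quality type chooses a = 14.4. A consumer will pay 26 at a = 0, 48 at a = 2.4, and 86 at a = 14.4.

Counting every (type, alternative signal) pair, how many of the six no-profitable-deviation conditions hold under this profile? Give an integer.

6

Mid-quality (own payoff 48 − 7.5×2.4 = 30): to a=0 gives 26 → no gain ✓; to a=14.4 gives 86 − 7.5×14.4 = -22 → no gain ✓.
Low-quality (own payoff 26): to a=2.4 gives 48 − 14.8×2.4 = 12.48 → no gain ✓; to a=14.4 gives 86 − 14.8×14.4 = -127.12 → no gain ✓.
High-quality (own payoff 86 − 2.8×14.4 = 45.68): to a=0 gives 26 → no gain ✓; to a=2.4 gives 48 − 2.8×2.4 = 41.28 → no gain ✓.
6 of the 6 constraints hold; this profile is a separating equilibrium.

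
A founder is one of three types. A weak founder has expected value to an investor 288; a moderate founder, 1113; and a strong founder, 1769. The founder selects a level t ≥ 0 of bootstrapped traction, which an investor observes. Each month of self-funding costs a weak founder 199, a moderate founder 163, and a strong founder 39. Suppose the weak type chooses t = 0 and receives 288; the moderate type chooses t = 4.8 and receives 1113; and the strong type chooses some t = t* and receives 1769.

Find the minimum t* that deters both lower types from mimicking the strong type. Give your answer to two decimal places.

8.82

Moderate type (on-path payoff 1113 − 163×4.8 = 330.6) won't mimic when 330.6 ≥ 1769 − 163·t*, i.e. t* ≥ 8.82.
Weak type (on-path payoff 288) won't mimic when 288 ≥ 1769 − 199·t*, i.e. t* ≥ 7.44.
Both must hold, so t* = max(7.44, 8.82) = 8.82. The moderate type's constraint binds.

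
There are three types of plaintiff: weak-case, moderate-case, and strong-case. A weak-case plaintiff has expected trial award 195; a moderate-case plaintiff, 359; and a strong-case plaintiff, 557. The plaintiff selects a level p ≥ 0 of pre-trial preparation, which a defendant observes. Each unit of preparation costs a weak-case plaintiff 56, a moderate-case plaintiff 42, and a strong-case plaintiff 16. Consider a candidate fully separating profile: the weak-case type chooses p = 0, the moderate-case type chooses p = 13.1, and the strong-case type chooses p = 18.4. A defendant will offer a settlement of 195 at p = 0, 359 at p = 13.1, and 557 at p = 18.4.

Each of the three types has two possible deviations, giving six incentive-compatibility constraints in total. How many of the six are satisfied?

Strong-case (own payoff 557 − 16×18.4 = 262.6): to p=0 gives 195 → no gain ✓; to p=13.1 gives 359 − 16×13.1 = 149.4 → no gain ✓.
Weak-case (own payoff 195): to p=13.1 gives 359 − 56×13.1 = -374.6 → no gain ✓; to p=18.4 gives 557 − 56×18.4 = -473.4 → no gain ✓.
Moderate-case (own payoff 359 − 42×13.1 = -191.2): to p=0 gives 195 → profitable ✗; to p=18.4 gives 557 − 42×18.4 = -215.8 → no gain ✓.
5 of the 6 constraints hold; not an equilibrium.

5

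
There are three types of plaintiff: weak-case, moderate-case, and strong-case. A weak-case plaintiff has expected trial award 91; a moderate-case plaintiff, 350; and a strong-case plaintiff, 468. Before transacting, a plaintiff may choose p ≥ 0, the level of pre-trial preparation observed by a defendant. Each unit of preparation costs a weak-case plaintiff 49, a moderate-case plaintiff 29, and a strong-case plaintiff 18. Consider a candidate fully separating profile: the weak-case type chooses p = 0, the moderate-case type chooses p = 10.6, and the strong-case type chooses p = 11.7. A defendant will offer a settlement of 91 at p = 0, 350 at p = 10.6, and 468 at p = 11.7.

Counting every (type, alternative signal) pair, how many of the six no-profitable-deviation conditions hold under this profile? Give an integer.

4

Moderate-case (own payoff 350 − 29×10.6 = 42.6): to p=0 gives 91 → profitable ✗; to p=11.7 gives 468 − 29×11.7 = 128.7 → profitable ✗.
Strong-case (own payoff 468 − 18×11.7 = 257.4): to p=0 gives 91 → no gain ✓; to p=10.6 gives 350 − 18×10.6 = 159.2 → no gain ✓.
Weak-case (own payoff 91): to p=10.6 gives 350 − 49×10.6 = -169.4 → no gain ✓; to p=11.7 gives 468 − 49×11.7 = -105.3 → no gain ✓.
4 of the 6 constraints hold; not an equilibrium.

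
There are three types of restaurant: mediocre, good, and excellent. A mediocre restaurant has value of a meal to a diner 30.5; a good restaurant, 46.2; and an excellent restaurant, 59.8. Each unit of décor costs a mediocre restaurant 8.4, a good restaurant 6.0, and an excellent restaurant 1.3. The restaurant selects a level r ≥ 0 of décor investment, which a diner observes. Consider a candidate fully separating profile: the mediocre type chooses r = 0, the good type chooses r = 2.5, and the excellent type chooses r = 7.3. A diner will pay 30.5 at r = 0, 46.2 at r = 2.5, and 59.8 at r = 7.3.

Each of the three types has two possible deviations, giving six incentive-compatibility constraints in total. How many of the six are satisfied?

6

Mediocre (own payoff 30.5): to r=2.5 gives 46.2 − 8.4×2.5 = 25.2 → no gain ✓; to r=7.3 gives 59.8 − 8.4×7.3 = -1.52 → no gain ✓.
Good (own payoff 46.2 − 6.0×2.5 = 31.2): to r=0 gives 30.5 → no gain ✓; to r=7.3 gives 59.8 − 6.0×7.3 = 16 → no gain ✓.
Excellent (own payoff 59.8 − 1.3×7.3 = 50.31): to r=0 gives 30.5 → no gain ✓; to r=2.5 gives 46.2 − 1.3×2.5 = 42.95 → no gain ✓.
6 of the 6 constraints hold; this profile is a separating equilibrium.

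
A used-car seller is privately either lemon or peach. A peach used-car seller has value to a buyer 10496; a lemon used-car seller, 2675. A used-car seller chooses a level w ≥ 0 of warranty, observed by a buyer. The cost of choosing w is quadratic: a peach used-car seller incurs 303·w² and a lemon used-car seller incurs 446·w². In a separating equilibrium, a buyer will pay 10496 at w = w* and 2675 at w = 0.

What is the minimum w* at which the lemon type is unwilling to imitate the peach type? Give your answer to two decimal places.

4.19

The lemon type at w = 0 receives 2675; imitating at w* yields 10496 − 446·w*².
Indifference: 2675 = 10496 − 446·w*², so w*² = (10496 − 2675) / 446 ≈ 17.5359.
w* = √17.5359 ≈ 4.19.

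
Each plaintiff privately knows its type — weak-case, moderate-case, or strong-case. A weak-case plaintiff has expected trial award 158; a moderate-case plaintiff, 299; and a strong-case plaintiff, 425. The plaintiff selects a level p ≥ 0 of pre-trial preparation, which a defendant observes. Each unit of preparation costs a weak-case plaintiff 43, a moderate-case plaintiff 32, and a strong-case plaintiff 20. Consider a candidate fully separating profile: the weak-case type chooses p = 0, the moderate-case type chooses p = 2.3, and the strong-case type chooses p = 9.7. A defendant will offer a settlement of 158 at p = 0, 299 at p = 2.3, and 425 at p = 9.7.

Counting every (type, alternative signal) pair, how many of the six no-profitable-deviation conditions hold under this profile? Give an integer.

Moderate-case (own payoff 299 − 32×2.3 = 225.4): to p=0 gives 158 → no gain ✓; to p=9.7 gives 425 − 32×9.7 = 114.6 → no gain ✓.
Strong-case (own payoff 425 − 20×9.7 = 231): to p=0 gives 158 → no gain ✓; to p=2.3 gives 299 − 20×2.3 = 253 → profitable ✗.
Weak-case (own payoff 158): to p=2.3 gives 299 − 43×2.3 = 200.1 → profitable ✗; to p=9.7 gives 425 − 43×9.7 = 7.9 → no gain ✓.
4 of the 6 constraints hold; not an equilibrium.

4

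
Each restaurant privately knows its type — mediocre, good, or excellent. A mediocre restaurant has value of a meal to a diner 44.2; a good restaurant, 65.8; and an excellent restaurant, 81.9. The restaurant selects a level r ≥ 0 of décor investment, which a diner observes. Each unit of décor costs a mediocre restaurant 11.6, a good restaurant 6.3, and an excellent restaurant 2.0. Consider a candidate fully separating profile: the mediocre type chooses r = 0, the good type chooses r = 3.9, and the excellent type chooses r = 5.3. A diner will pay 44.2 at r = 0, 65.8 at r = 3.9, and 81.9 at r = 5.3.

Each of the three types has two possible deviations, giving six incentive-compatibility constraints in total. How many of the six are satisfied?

Mediocre (own payoff 44.2): to r=3.9 gives 65.8 − 11.6×3.9 = 20.56 → no gain ✓; to r=5.3 gives 81.9 − 11.6×5.3 = 20.42 → no gain ✓.
Good (own payoff 65.8 − 6.3×3.9 = 41.23): to r=0 gives 44.2 → profitable ✗; to r=5.3 gives 81.9 − 6.3×5.3 = 48.51 → profitable ✗.
Excellent (own payoff 81.9 − 2.0×5.3 = 71.3): to r=0 gives 44.2 → no gain ✓; to r=3.9 gives 65.8 − 2.0×3.9 = 58 → no gain ✓.
4 of the 6 constraints hold; not an equilibrium.

4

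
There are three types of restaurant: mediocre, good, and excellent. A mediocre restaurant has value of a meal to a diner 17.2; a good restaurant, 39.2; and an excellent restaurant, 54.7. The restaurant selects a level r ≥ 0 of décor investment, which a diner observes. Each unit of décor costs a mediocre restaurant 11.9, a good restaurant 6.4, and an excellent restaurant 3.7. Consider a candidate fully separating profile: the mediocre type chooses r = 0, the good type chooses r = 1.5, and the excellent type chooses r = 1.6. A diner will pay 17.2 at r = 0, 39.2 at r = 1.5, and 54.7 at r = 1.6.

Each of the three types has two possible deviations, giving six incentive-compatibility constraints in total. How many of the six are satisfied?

3

Excellent (own payoff 54.7 − 3.7×1.6 = 48.78): to r=0 gives 17.2 → no gain ✓; to r=1.5 gives 39.2 − 3.7×1.5 = 33.65 → no gain ✓.
Good (own payoff 39.2 − 6.4×1.5 = 29.6): to r=0 gives 17.2 → no gain ✓; to r=1.6 gives 54.7 − 6.4×1.6 = 44.46 → profitable ✗.
Mediocre (own payoff 17.2): to r=1.5 gives 39.2 − 11.9×1.5 = 21.35 → profitable ✗; to r=1.6 gives 54.7 − 11.9×1.6 = 35.66 → profitable ✗.
3 of the 6 constraints hold; not an equilibrium.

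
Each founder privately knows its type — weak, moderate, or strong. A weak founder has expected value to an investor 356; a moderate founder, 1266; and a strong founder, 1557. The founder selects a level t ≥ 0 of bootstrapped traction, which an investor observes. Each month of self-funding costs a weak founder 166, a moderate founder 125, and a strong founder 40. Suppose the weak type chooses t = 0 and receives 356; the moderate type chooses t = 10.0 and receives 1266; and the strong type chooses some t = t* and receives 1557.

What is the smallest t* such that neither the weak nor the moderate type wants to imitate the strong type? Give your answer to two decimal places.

12.33

Weak type (on-path payoff 356) won't mimic when 356 ≥ 1557 − 166·t*, i.e. t* ≥ 7.23.
Moderate type (on-path payoff 1266 − 125×10.0 = 16) won't mimic when 16 ≥ 1557 − 125·t*, i.e. t* ≥ 12.33.
Both must hold, so t* = max(7.23, 12.33) = 12.33. The moderate type's constraint binds.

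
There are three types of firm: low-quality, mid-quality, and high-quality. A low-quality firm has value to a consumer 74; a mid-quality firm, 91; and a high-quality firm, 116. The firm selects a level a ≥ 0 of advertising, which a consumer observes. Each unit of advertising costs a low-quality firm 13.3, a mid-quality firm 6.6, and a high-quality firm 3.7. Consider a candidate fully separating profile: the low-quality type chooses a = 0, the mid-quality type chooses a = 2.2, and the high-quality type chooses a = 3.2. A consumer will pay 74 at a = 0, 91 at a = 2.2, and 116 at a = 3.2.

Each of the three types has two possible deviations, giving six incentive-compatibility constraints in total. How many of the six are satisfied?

Mid-quality (own payoff 91 − 6.6×2.2 = 76.48): to a=0 gives 74 → no gain ✓; to a=3.2 gives 116 − 6.6×3.2 = 94.88 → profitable ✗.
Low-quality (own payoff 74): to a=2.2 gives 91 − 13.3×2.2 = 61.74 → no gain ✓; to a=3.2 gives 116 − 13.3×3.2 = 73.44 → no gain ✓.
High-quality (own payoff 116 − 3.7×3.2 = 104.16): to a=0 gives 74 → no gain ✓; to a=2.2 gives 91 − 3.7×2.2 = 82.86 → no gain ✓.
5 of the 6 constraints hold; not an equilibrium.

5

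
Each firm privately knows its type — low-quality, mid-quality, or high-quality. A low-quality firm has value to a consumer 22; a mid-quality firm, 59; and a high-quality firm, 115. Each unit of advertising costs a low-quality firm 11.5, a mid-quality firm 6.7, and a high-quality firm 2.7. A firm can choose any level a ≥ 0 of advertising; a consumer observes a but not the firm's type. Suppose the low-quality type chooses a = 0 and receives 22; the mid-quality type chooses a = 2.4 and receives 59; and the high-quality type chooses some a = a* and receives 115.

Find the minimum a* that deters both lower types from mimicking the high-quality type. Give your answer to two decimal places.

10.76

Mid-quality type (on-path payoff 59 − 6.7×2.4 = 42.92) won't mimic when 42.92 ≥ 115 − 6.7·a*, i.e. a* ≥ 10.76.
Low-quality type (on-path payoff 22) won't mimic when 22 ≥ 115 − 11.5·a*, i.e. a* ≥ 8.09.
Both must hold, so a* = max(8.09, 10.76) = 10.76. The mid-quality type's constraint binds.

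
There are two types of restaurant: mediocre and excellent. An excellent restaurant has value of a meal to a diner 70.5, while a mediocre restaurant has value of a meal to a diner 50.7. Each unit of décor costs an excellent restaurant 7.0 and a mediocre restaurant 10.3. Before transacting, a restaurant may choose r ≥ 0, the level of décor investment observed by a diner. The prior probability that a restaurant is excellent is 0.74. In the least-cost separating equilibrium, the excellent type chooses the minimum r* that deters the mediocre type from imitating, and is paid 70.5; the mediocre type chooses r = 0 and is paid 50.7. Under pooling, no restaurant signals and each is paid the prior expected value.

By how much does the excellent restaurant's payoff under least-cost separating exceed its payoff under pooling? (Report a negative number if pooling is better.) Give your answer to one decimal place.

-8.3

Least-cost separating signal: r* solves 50.7 = 70.5 − 10.3·r*, so r* = (70.5 − 50.7)/10.3 ≈ 1.9223.
Excellent type's separating payoff: 70.5 − 7.0 × r* = 70.5 − 7.0 × (70.5 − 50.7)/10.3 = 70.5 − 138.6/10.3 ≈ 57.044.
Pooling payoff: 0.74 × 70.5 + 0.26 × 50.7 = 65.352.
Difference: 57.044 − 65.352 = -8.308, i.e. -8.3 to one decimal place.
The excellent type would prefer the pooling outcome.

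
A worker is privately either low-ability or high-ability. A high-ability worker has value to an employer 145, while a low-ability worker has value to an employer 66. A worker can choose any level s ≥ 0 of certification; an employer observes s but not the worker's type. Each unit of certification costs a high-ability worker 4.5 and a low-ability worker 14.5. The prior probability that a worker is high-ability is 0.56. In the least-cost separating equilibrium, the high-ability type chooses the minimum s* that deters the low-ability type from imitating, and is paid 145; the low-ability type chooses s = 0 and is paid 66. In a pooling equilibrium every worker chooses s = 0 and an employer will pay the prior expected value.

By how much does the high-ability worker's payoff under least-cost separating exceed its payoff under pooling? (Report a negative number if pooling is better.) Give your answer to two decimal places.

Least-cost separating signal: s* solves 66 = 145 − 14.5·s*, so s* = (145 − 66)/14.5 ≈ 5.4483.
High-ability type's separating payoff: 145 − 4.5 × s* = 145 − 4.5 × (145 − 66)/14.5 = 145 − 355.5/14.5 ≈ 120.4828.
Pooling payoff: 0.56 × 145 + 0.44 × 66 = 110.24.
Difference: 120.4828 − 110.24 = 10.2428, i.e. 10.24 to two decimal places.
The high-ability type prefers to separate.

10.24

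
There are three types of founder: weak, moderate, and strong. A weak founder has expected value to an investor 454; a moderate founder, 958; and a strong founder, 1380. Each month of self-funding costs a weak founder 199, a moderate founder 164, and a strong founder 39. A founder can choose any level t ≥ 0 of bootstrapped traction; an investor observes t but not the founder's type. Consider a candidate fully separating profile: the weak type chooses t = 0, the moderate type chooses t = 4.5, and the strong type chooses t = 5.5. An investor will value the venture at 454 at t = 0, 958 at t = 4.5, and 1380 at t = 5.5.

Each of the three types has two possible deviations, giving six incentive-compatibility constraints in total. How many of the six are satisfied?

4

Strong (own payoff 1380 − 39×5.5 = 1165.5): to t=0 gives 454 → no gain ✓; to t=4.5 gives 958 − 39×4.5 = 782.5 → no gain ✓.
Moderate (own payoff 958 − 164×4.5 = 220): to t=0 gives 454 → profitable ✗; to t=5.5 gives 1380 − 164×5.5 = 478 → profitable ✗.
Weak (own payoff 454): to t=4.5 gives 958 − 199×4.5 = 62.5 → no gain ✓; to t=5.5 gives 1380 − 199×5.5 = 285.5 → no gain ✓.
4 of the 6 constraints hold; not an equilibrium.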